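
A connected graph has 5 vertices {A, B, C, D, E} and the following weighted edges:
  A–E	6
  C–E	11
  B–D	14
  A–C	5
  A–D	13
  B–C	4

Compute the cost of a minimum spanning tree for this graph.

Prim, starting at B.
Step 1: cheapest edge leaving the tree is B–C (4); add C.
Step 2: cheapest edge leaving the tree is A–C (5); add A.
Step 3: cheapest edge leaving the tree is A–E (6); add E.
Step 4: cheapest edge leaving the tree is A–D (13); add D.
MST edges: B–C, A–C, A–E, A–D; total weight 4+5+6+13 = 28.

28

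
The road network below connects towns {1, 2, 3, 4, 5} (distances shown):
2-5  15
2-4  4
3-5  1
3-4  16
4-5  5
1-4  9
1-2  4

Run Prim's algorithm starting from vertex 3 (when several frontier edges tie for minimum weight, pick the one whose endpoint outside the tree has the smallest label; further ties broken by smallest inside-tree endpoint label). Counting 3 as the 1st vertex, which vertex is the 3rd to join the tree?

4

Grow the tree from 3 using Prim:
Step 1: frontier [3-5 1, 3-4 16] → take 3-5 (1); add 5.
Step 2: frontier [3-4 16, 4-5 5, 2-5 15] → take 4-5 (5); add 4.
Step 3: frontier [2-4 4, 1-4 9, 2-5 15] → take 2-4 (4); add 2.
Step 4: frontier [1-2 4, 1-4 9] → take 1-2 (4); add 1.
Vertex order: 3, 5, 4, 2, 1. The 3rd vertex is 4.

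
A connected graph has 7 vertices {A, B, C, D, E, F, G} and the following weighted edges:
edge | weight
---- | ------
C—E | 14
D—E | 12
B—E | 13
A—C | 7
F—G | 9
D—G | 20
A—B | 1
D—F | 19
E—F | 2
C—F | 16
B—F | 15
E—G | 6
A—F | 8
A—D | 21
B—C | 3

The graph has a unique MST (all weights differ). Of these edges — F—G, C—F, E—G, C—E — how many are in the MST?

Sort edges by weight, then run Kruskal:
A—B (1): add — endpoints in different components.
E—F (2): add — endpoints in different components.
B—C (3): add — endpoints in different components.
E—G (6): add — endpoints in different components.
A—C (7): skip — A and C already connected.
A—F (8): add — endpoints in different components.
F—G (9): skip — F and G already connected.
D—E (12): add — endpoints in different components.
MST edge set: {A—B, E—F, B—C, E—G, A—F, D—E}.
Of the listed edges, {E—G} are in the MST → 1.

1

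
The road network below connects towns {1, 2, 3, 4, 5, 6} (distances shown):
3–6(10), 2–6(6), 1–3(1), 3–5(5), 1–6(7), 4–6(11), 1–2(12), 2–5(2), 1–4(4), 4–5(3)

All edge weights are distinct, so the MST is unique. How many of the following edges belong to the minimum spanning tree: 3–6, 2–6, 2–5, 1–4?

3

Kruskal: consider edges lightest-first.
1–3 (1): add — endpoints in different components.
2–5 (2): add — endpoints in different components.
4–5 (3): add — endpoints in different components.
1–4 (4): add — endpoints in different components.
3–5 (5): skip — 3 and 5 already connected.
2–6 (6): add — endpoints in different components.
MST edge set: {1–3, 2–5, 4–5, 1–4, 2–6}.
Of the listed edges, {2–6, 2–5, 1–4} are in the MST → 3.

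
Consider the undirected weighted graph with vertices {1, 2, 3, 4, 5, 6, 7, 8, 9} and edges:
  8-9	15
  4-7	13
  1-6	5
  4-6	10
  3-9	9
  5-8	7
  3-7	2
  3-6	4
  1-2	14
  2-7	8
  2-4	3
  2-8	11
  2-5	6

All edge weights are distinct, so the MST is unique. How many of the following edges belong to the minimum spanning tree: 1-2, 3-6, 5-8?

Sort edges by weight, then run Kruskal:
3-7 (2): add — endpoints in different components.
2-4 (3): add — endpoints in different components.
3-6 (4): add — endpoints in different components.
1-6 (5): add — endpoints in different components.
2-5 (6): add — endpoints in different components.
5-8 (7): add — endpoints in different components.
2-7 (8): add — endpoints in different components.
3-9 (9): add — endpoints in different components.
MST edge set: {3-7, 2-4, 3-6, 1-6, 2-5, 5-8, 2-7, 3-9}.
Of the listed edges, {3-6, 5-8} are in the MST → 2.

2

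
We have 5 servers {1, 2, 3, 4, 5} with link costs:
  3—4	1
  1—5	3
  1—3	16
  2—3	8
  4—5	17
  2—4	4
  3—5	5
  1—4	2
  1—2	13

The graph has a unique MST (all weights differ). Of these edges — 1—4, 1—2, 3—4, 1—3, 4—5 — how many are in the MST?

2

Kruskal: consider edges lightest-first.
3—4 (1): add — endpoints in different components.
1—4 (2): add — endpoints in different components.
1—5 (3): add — endpoints in different components.
2—4 (4): add — endpoints in different components.
MST edge set: {3—4, 1—4, 1—5, 2—4}.
Of the listed edges, {1—4, 3—4} are in the MST → 2.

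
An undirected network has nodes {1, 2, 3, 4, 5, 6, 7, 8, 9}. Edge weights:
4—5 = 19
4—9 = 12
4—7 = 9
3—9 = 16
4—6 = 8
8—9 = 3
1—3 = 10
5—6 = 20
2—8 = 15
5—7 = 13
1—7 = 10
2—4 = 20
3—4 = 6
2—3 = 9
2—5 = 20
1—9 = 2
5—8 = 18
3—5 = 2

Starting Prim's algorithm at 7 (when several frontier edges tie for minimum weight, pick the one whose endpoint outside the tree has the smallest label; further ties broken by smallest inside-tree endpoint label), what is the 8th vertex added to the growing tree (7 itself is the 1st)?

Prim's algorithm from 7:
Step 1: cheapest edge leaving the tree is 4—7 (9); add 4.
Step 2: cheapest edge leaving the tree is 3—4 (6); add 3.
Step 3: cheapest edge leaving the tree is 3—5 (2); add 5.
Step 4: cheapest edge leaving the tree is 4—6 (8); add 6.
Step 5: cheapest edge leaving the tree is 2—3 (9); add 2.
Step 6: cheapest edge leaving the tree is 1—3 (10); add 1.
Step 7: cheapest edge leaving the tree is 1—9 (2); add 9.
Step 8: cheapest edge leaving the tree is 8—9 (3); add 8.
Vertex order: 7, 4, 3, 5, 6, 2, 1, 9, 8. The 8th vertex is 9.

9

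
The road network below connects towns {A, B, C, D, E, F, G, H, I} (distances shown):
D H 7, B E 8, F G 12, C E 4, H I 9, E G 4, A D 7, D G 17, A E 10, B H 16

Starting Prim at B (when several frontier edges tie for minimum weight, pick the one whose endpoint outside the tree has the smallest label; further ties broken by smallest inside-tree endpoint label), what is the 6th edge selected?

Grow the tree from B using Prim:
Step 1: cheapest edge leaving the tree is B E (8); add E.
Step 2: cheapest edge leaving the tree is C E (4); add C.
Step 3: cheapest edge leaving the tree is E G (4); add G.
Step 4: cheapest edge leaving the tree is A E (10); add A.
Step 5: cheapest edge leaving the tree is A D (7); add D.
Step 6: cheapest edge leaving the tree is D H (7); add H.
Step 7: cheapest edge leaving the tree is H I (9); add I.
Step 8: cheapest edge leaving the tree is F G (12); add F.
The 6th edge added is D H.

D-H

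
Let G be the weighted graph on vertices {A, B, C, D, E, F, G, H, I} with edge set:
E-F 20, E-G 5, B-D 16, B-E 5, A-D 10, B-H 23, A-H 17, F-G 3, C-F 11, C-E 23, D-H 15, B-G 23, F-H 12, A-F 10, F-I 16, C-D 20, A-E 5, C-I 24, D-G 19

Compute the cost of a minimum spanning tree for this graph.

67

Grow the tree from H using Prim:
Step 1: cheapest edge leaving the tree is F-H (12); add F.
Step 2: cheapest edge leaving the tree is F-G (3); add G.
Step 3: cheapest edge leaving the tree is E-G (5); add E.
Step 4: cheapest edge leaving the tree is A-E (5); add A.
Step 5: cheapest edge leaving the tree is B-E (5); add B.
Step 6: cheapest edge leaving the tree is A-D (10); add D.
Step 7: cheapest edge leaving the tree is C-F (11); add C.
Step 8: cheapest edge leaving the tree is F-I (16); add I.
MST edges: F-H, F-G, E-G, A-E, B-E, A-D, C-F, F-I; total weight 12+3+5+5+5+10+11+16 = 67.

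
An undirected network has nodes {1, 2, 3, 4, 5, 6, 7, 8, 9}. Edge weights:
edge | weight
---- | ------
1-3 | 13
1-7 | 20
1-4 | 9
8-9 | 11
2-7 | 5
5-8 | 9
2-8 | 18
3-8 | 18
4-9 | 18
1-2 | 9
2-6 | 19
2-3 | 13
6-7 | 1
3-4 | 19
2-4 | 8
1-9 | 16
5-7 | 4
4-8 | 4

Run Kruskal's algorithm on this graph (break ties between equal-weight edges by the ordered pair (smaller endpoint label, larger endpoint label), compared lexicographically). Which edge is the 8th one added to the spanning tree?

1-3

Sort edges by weight, then run Kruskal:
6-7 (1): add — endpoints in different components.
4-8 (4): add — endpoints in different components.
5-7 (4): add — endpoints in different components.
2-7 (5): add — endpoints in different components.
2-4 (8): add — endpoints in different components.
1-2 (9): add — endpoints in different components.
1-4 (9): skip — 1 and 4 already connected.
5-8 (9): skip — 5 and 8 already connected.
8-9 (11): add — endpoints in different components.
1-3 (13): add — endpoints in different components.
The 8th edge added is 1-3.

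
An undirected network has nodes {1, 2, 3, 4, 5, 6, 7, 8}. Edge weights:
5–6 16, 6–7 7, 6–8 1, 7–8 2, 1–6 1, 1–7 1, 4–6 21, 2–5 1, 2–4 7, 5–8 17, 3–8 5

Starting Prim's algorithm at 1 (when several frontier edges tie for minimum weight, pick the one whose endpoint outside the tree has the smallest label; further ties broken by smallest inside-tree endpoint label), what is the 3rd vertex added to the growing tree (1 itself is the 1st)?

7

Prim, starting at 1.
Step 1: cheapest edge leaving the tree is 1–6 (1); add 6.
Step 2: cheapest edge leaving the tree is 1–7 (1); add 7.
Step 3: cheapest edge leaving the tree is 6–8 (1); add 8.
Step 4: cheapest edge leaving the tree is 3–8 (5); add 3.
Step 5: cheapest edge leaving the tree is 5–6 (16); add 5.
Step 6: cheapest edge leaving the tree is 2–5 (1); add 2.
Step 7: cheapest edge leaving the tree is 2–4 (7); add 4.
Vertex order: 1, 6, 7, 8, 3, 5, 2, 4. The 3rd vertex is 7.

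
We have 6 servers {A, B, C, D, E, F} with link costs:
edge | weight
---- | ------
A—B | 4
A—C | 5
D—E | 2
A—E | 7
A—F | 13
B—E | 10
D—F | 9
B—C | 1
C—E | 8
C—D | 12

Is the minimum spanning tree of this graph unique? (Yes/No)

Sort edges by weight, then run Kruskal:
B—C (1): add. Components now {A} {B,C} {D} {E} {F}
D—E (2): add. Components now {A} {B,C} {D,E} {F}
A—B (4): add. Components now {A,B,C} {D,E} {F}
A—C (5): skip — A and C already connected.
A—E (7): add. Components now {A,B,C,D,E} {F}
C—E (8): skip — C and E already connected.
D—F (9): add. Components now {A,B,C,D,E,F}
Every non-tree edge has weight strictly greater than the heaviest edge on the tree path between its endpoints, so the MST is unique.

Yes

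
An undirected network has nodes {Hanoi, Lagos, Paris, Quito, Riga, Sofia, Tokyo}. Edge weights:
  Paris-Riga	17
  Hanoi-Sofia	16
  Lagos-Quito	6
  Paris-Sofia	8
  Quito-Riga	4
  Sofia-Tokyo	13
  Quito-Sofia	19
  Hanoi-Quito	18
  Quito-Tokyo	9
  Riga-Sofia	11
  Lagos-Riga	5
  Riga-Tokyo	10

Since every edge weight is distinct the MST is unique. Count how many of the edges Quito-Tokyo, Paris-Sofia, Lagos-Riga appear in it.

Sort edges by weight, then run Kruskal:
Quito-Riga (4): add. Components now {Quito,Riga} {Sofia} {Hanoi} {Tokyo} {Lagos} {Paris}
Lagos-Riga (5): add. Components now {Lagos,Quito,Riga} {Sofia} {Hanoi} {Tokyo} {Paris}
Lagos-Quito (6): skip — Quito and Lagos already connected.
Paris-Sofia (8): add. Components now {Lagos,Quito,Riga} {Paris,Sofia} {Hanoi} {Tokyo}
Quito-Tokyo (9): add. Components now {Lagos,Quito,Riga,Tokyo} {Paris,Sofia} {Hanoi}
Riga-Tokyo (10): skip — Riga and Tokyo already connected.
Riga-Sofia (11): add. Components now {Lagos,Paris,Quito,Riga,Sofia,Tokyo} {Hanoi}
Sofia-Tokyo (13): skip — Sofia and Tokyo already connected.
Hanoi-Sofia (16): add. Components now {Hanoi,Lagos,Paris,Quito,Riga,Sofia,Tokyo}
MST edge set: {Quito-Riga, Lagos-Riga, Paris-Sofia, Quito-Tokyo, Riga-Sofia, Hanoi-Sofia}.
Of the listed edges, {Quito-Tokyo, Paris-Sofia, Lagos-Riga} are in the MST → 3.

3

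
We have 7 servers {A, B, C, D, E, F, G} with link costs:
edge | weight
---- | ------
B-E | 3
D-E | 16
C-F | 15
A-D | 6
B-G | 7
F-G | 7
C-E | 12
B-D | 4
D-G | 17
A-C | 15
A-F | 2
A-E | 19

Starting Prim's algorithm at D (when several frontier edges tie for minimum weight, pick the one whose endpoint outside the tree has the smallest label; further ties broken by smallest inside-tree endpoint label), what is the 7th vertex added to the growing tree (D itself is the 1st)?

C

Prim's algorithm from D:
Step 1: frontier [B-D 4, A-D 6, D-E 16, D-G 17] → take B-D (4); add B.
Step 2: frontier [B-E 3, B-G 7, A-D 6, D-E 16, D-G 17] → take B-E (3); add E.
Step 3: frontier [B-G 7, A-D 6, D-G 17, C-E 12, A-E 19] → take A-D (6); add A.
Step 4: frontier [A-F 2, A-C 15, B-G 7, D-G 17, C-E 12] → take A-F (2); add F.
Step 5: frontier [A-C 15, B-G 7, D-G 17, C-E 12, F-G 7, C-F 15] → take B-G (7); add G.
Step 6: frontier [A-C 15, C-E 12, C-F 15] → take C-E (12); add C.
Vertex order: D, B, E, A, F, G, C. The 7th vertex is C.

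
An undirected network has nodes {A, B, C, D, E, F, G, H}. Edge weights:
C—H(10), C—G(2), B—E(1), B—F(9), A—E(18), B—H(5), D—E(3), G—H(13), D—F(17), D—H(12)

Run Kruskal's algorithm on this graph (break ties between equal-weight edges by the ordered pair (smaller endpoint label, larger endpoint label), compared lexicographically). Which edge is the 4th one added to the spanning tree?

Kruskal: consider edges lightest-first.
B—E (1): add — endpoints in different components.
C—G (2): add — endpoints in different components.
D—E (3): add — endpoints in different components.
B—H (5): add — endpoints in different components.
B—F (9): add — endpoints in different components.
C—H (10): add — endpoints in different components.
D—H (12): skip — D and H already connected.
G—H (13): skip — G and H already connected.
D—F (17): skip — D and F already connected.
A—E (18): add — endpoints in different components.
The 4th edge added is B—H.

B-H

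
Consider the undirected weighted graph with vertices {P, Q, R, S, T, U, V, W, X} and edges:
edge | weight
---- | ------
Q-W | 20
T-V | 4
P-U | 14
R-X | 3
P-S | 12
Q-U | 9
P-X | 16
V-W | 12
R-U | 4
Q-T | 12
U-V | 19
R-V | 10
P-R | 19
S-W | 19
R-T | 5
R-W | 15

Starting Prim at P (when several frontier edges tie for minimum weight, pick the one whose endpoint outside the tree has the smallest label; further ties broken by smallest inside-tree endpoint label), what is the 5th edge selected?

Prim's algorithm from P:
Step 1: cheapest edge leaving the tree is P-S (12); add S.
Step 2: cheapest edge leaving the tree is P-U (14); add U.
Step 3: cheapest edge leaving the tree is R-U (4); add R.
Step 4: cheapest edge leaving the tree is R-X (3); add X.
Step 5: cheapest edge leaving the tree is R-T (5); add T.
Step 6: cheapest edge leaving the tree is T-V (4); add V.
Step 7: cheapest edge leaving the tree is Q-U (9); add Q.
Step 8: cheapest edge leaving the tree is V-W (12); add W.
The 5th edge added is R-T.

R-T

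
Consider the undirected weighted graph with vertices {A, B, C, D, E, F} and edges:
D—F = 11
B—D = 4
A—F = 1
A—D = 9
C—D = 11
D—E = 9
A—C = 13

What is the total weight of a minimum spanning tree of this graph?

Sort edges by weight, then run Kruskal:
A—F (1): add — endpoints in different components.
B—D (4): add — endpoints in different components.
A—D (9): add — endpoints in different components.
D—E (9): add — endpoints in different components.
C—D (11): add — endpoints in different components.
MST edges: A—F, B—D, A—D, D—E, C—D; total weight 1+4+9+9+11 = 34.

34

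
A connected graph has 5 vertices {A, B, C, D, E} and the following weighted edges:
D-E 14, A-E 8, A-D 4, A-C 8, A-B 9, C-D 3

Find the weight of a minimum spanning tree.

Grow the tree from E using Prim:
Step 1: frontier [A-E 8, D-E 14] → take A-E (8); add A.
Step 2: frontier [A-D 4, A-C 8, A-B 9, D-E 14] → take A-D (4); add D.
Step 3: frontier [A-C 8, A-B 9, C-D 3] → take C-D (3); add C.
Step 4: frontier [A-B 9] → take A-B (9); add B.
MST edges: A-E, A-D, C-D, A-B; total weight 8+4+3+9 = 24.

24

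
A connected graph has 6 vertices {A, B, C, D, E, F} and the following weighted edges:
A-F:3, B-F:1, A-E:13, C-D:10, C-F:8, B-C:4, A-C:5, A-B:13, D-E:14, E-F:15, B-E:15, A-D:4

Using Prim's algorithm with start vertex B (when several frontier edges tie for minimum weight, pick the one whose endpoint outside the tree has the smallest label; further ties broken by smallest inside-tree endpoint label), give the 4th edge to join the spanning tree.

Prim, starting at B.
Step 1: cheapest edge leaving the tree is B-F (1); add F.
Step 2: cheapest edge leaving the tree is A-F (3); add A.
Step 3: cheapest edge leaving the tree is B-C (4); add C.
Step 4: cheapest edge leaving the tree is A-D (4); add D.
Step 5: cheapest edge leaving the tree is A-E (13); add E.
The 4th edge added is A-D.

A-D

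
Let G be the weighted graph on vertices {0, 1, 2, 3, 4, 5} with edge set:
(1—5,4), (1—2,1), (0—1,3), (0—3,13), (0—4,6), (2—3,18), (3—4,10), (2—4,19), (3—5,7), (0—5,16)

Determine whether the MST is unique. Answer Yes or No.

Sort edges by weight, then run Kruskal:
1—2 (1): add. Components now {0} {1,2} {3} {4} {5}
0—1 (3): add. Components now {0,1,2} {3} {4} {5}
1—5 (4): add. Components now {0,1,2,5} {3} {4}
0—4 (6): add. Components now {0,1,2,4,5} {3}
3—5 (7): add. Components now {0,1,2,3,4,5}
Every non-tree edge has weight strictly greater than the heaviest edge on the tree path between its endpoints, so the MST is unique.

Yes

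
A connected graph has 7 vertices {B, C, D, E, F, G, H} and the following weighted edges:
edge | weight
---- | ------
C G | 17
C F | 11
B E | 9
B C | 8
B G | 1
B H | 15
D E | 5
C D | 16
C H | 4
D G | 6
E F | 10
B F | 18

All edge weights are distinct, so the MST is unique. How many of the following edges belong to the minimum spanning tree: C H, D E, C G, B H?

Sort edges by weight, then run Kruskal:
B G (1): add — endpoints in different components.
C H (4): add — endpoints in different components.
D E (5): add — endpoints in different components.
D G (6): add — endpoints in different components.
B C (8): add — endpoints in different components.
B E (9): skip — B and E already connected.
E F (10): add — endpoints in different components.
MST edge set: {B G, C H, D E, D G, B C, E F}.
Of the listed edges, {C H, D E} are in the MST → 2.

2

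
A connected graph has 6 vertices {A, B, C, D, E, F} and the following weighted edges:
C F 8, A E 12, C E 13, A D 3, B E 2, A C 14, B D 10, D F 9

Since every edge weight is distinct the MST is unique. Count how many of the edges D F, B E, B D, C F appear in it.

Kruskal: consider edges lightest-first.
B E (2): add — endpoints in different components.
A D (3): add — endpoints in different components.
C F (8): add — endpoints in different components.
D F (9): add — endpoints in different components.
B D (10): add — endpoints in different components.
MST edge set: {B E, A D, C F, D F, B D}.
Of the listed edges, {D F, B E, B D, C F} are in the MST → 4.

4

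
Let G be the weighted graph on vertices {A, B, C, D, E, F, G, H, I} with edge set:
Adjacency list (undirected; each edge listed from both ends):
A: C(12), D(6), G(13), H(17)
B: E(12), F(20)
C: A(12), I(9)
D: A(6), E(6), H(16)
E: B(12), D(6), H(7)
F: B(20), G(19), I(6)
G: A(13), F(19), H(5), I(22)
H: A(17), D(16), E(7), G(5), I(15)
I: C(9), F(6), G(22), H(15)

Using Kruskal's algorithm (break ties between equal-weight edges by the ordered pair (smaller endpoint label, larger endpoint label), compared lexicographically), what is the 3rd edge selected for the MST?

Kruskal: consider edges lightest-first.
G-H (5): add — endpoints in different components.
A-D (6): add — endpoints in different components.
D-E (6): add — endpoints in different components.
F-I (6): add — endpoints in different components.
E-H (7): add — endpoints in different components.
C-I (9): add — endpoints in different components.
A-C (12): add — endpoints in different components.
B-E (12): add — endpoints in different components.
The 3rd edge added is D-E.

D-E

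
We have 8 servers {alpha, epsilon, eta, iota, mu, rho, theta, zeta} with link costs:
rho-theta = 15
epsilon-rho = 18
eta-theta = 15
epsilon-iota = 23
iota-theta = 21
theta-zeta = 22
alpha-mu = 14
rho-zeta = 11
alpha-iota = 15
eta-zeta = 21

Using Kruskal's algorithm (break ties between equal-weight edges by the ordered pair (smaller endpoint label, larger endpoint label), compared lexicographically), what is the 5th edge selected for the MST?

rho-theta

Kruskal's algorithm — process edges by increasing weight (ties by edge label):
rho-zeta (11): add — endpoints in different components.
alpha-mu (14): add — endpoints in different components.
alpha-iota (15): add — endpoints in different components.
eta-theta (15): add — endpoints in different components.
rho-theta (15): add — endpoints in different components.
epsilon-rho (18): add — endpoints in different components.
eta-zeta (21): skip — zeta and eta already connected.
iota-theta (21): add — endpoints in different components.
The 5th edge added is rho-theta.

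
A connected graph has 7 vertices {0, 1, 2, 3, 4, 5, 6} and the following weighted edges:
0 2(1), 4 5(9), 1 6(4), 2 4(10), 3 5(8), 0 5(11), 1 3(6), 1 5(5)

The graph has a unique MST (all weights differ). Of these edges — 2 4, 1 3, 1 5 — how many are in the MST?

3

Sort edges by weight, then run Kruskal:
0 2 (1): add. Components now {0,2} {1} {3} {4} {5} {6}
1 6 (4): add. Components now {0,2} {1,6} {3} {4} {5}
1 5 (5): add. Components now {0,2} {1,5,6} {3} {4}
1 3 (6): add. Components now {0,2} {1,3,5,6} {4}
3 5 (8): skip — 3 and 5 already connected.
4 5 (9): add. Components now {0,2} {1,3,4,5,6}
2 4 (10): add. Components now {0,1,2,3,4,5,6}
MST edge set: {0 2, 1 6, 1 5, 1 3, 4 5, 2 4}.
Of the listed edges, {2 4, 1 3, 1 5} are in the MST → 3.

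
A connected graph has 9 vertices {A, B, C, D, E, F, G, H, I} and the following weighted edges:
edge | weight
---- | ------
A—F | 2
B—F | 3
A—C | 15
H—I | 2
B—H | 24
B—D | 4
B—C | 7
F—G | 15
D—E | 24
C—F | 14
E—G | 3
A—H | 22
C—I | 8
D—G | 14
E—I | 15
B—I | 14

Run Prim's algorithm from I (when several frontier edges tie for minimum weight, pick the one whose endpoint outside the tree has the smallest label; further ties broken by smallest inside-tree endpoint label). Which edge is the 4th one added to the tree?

Prim, starting at I.
Step 1: cheapest edge leaving the tree is H—I (2); add H.
Step 2: cheapest edge leaving the tree is C—I (8); add C.
Step 3: cheapest edge leaving the tree is B—C (7); add B.
Step 4: cheapest edge leaving the tree is B—F (3); add F.
Step 5: cheapest edge leaving the tree is A—F (2); add A.
Step 6: cheapest edge leaving the tree is B—D (4); add D.
Step 7: cheapest edge leaving the tree is D—G (14); add G.
Step 8: cheapest edge leaving the tree is E—G (3); add E.
The 4th edge added is B—F.

B-F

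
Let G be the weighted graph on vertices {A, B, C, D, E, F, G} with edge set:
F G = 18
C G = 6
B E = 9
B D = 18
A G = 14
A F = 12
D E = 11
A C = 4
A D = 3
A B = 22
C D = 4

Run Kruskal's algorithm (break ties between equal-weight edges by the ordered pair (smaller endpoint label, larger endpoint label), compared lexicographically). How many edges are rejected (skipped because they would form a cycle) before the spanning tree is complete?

1

Kruskal's algorithm — process edges by increasing weight (ties by edge label):
A D (3): add. Components now {A,D} {B} {C} {E} {F} {G}
A C (4): add. Components now {A,C,D} {B} {E} {F} {G}
C D (4): skip — C and D already connected.
C G (6): add. Components now {A,C,D,G} {B} {E} {F}
B E (9): add. Components now {A,C,D,G} {B,E} {F}
D E (11): add. Components now {A,B,C,D,E,G} {F}
A F (12): add. Components now {A,B,C,D,E,F,G}
Edges rejected before the tree was complete: 1.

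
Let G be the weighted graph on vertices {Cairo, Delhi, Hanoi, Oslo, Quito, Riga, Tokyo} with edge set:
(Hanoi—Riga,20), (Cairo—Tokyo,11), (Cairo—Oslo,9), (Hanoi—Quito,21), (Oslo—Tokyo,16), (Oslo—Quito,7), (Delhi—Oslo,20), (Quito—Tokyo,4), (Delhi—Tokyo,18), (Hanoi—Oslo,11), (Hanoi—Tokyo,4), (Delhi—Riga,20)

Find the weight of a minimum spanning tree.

Kruskal: consider edges lightest-first.
Hanoi—Tokyo (4): add. Components now {Oslo} {Hanoi,Tokyo} {Cairo} {Riga} {Quito} {Delhi}
Quito—Tokyo (4): add. Components now {Oslo} {Hanoi,Quito,Tokyo} {Cairo} {Riga} {Delhi}
Oslo—Quito (7): add. Components now {Hanoi,Oslo,Quito,Tokyo} {Cairo} {Riga} {Delhi}
Cairo—Oslo (9): add. Components now {Cairo,Hanoi,Oslo,Quito,Tokyo} {Riga} {Delhi}
Cairo—Tokyo (11): skip — Cairo and Tokyo already connected.
Hanoi—Oslo (11): skip — Oslo and Hanoi already connected.
Oslo—Tokyo (16): skip — Oslo and Tokyo already connected.
Delhi—Tokyo (18): add. Components now {Cairo,Delhi,Hanoi,Oslo,Quito,Tokyo} {Riga}
Delhi—Oslo (20): skip — Oslo and Delhi already connected.
Delhi—Riga (20): add. Components now {Cairo,Delhi,Hanoi,Oslo,Quito,Riga,Tokyo}
MST edges: Hanoi—Tokyo, Quito—Tokyo, Oslo—Quito, Cairo—Oslo, Delhi—Tokyo, Delhi—Riga; total weight 4+4+7+9+18+20 = 62.

62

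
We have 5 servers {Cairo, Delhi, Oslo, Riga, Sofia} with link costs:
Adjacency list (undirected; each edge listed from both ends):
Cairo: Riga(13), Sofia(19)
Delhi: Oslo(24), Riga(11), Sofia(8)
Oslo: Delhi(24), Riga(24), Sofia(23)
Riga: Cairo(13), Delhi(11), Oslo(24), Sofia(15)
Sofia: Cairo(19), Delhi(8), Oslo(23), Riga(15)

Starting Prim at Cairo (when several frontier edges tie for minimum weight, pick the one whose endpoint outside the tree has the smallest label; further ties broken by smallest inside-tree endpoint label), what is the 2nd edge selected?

Delhi-Riga

Prim, starting at Cairo.
Step 1: frontier [Cairo–Riga 13, Cairo–Sofia 19] → take Cairo–Riga (13); add Riga.
Step 2: frontier [Cairo–Sofia 19, Delhi–Riga 11, Riga–Sofia 15, Oslo–Riga 24] → take Delhi–Riga (11); add Delhi.
Step 3: frontier [Cairo–Sofia 19, Delhi–Sofia 8, Delhi–Oslo 24, Riga–Sofia 15, Oslo–Riga 24] → take Delhi–Sofia (8); add Sofia.
Step 4: frontier [Delhi–Oslo 24, Oslo–Riga 24, Oslo–Sofia 23] → take Oslo–Sofia (23); add Oslo.
The 2nd edge added is Delhi–Riga.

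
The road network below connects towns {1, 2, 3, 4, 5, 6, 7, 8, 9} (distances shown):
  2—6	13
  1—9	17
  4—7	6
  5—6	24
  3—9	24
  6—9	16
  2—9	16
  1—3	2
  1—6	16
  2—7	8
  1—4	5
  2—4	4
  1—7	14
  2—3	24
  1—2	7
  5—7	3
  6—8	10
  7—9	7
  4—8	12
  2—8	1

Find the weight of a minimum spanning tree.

Sort edges by weight, then run Kruskal:
2—8 (1): add — endpoints in different components.
1—3 (2): add — endpoints in different components.
5—7 (3): add — endpoints in different components.
2—4 (4): add — endpoints in different components.
1—4 (5): add — endpoints in different components.
4—7 (6): add — endpoints in different components.
1—2 (7): skip — 1 and 2 already connected.
7—9 (7): add — endpoints in different components.
2—7 (8): skip — 2 and 7 already connected.
6—8 (10): add — endpoints in different components.
MST edges: 2—8, 1—3, 5—7, 2—4, 1—4, 4—7, 7—9, 6—8; total weight 1+2+3+4+5+6+7+10 = 38.

38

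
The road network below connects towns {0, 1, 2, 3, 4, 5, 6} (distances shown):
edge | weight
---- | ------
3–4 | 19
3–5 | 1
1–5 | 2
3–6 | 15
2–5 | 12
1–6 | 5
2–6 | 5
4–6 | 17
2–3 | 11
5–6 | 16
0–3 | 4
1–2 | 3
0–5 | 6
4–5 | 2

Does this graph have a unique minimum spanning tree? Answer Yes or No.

Kruskal: consider edges lightest-first.
3–5 (1): add. Components now {0} {1} {2} {3,5} {4} {6}
1–5 (2): add. Components now {0} {1,3,5} {2} {4} {6}
4–5 (2): add. Components now {0} {1,3,4,5} {2} {6}
1–2 (3): add. Components now {0} {1,2,3,4,5} {6}
0–3 (4): add. Components now {0,1,2,3,4,5} {6}
1–6 (5): add. Components now {0,1,2,3,4,5,6}
Non-tree edge 2–6 has weight 5, equal to the heaviest edge on its tree cycle — swapping gives another MST of the same weight. Not unique.

No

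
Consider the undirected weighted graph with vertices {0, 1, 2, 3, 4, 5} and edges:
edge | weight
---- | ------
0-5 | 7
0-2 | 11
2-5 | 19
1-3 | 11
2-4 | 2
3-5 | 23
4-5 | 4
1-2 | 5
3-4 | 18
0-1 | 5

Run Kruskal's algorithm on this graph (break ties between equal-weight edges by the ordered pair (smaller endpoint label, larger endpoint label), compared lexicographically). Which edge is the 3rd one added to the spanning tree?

Kruskal's algorithm — process edges by increasing weight (ties by edge label):
2-4 (2): add. Components now {0} {1} {2,4} {3} {5}
4-5 (4): add. Components now {0} {1} {2,4,5} {3}
0-1 (5): add. Components now {0,1} {2,4,5} {3}
1-2 (5): add. Components now {0,1,2,4,5} {3}
0-5 (7): skip — 0 and 5 already connected.
0-2 (11): skip — 0 and 2 already connected.
1-3 (11): add. Components now {0,1,2,3,4,5}
The 3rd edge added is 0-1.

0-1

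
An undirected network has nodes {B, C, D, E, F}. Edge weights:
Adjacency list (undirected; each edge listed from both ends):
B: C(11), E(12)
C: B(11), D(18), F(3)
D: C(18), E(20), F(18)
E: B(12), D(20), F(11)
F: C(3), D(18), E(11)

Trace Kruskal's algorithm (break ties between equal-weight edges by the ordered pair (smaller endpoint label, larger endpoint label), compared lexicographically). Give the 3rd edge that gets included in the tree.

E-F

Sort edges by weight, then run Kruskal:
C F (3): add — endpoints in different components.
B C (11): add — endpoints in different components.
E F (11): add — endpoints in different components.
B E (12): skip — B and E already connected.
C D (18): add — endpoints in different components.
The 3rd edge added is E F.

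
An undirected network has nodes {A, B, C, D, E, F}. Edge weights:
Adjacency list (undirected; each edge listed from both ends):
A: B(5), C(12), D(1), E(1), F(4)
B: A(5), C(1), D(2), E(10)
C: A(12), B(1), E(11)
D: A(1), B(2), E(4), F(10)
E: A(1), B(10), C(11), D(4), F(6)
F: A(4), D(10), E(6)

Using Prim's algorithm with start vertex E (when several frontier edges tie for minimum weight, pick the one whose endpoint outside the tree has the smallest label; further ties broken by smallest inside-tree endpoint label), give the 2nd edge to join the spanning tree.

Prim, starting at E.
Step 1: cheapest edge leaving the tree is A–E (1); add A.
Step 2: cheapest edge leaving the tree is A–D (1); add D.
Step 3: cheapest edge leaving the tree is B–D (2); add B.
Step 4: cheapest edge leaving the tree is B–C (1); add C.
Step 5: cheapest edge leaving the tree is A–F (4); add F.
The 2nd edge added is A–D.

A-D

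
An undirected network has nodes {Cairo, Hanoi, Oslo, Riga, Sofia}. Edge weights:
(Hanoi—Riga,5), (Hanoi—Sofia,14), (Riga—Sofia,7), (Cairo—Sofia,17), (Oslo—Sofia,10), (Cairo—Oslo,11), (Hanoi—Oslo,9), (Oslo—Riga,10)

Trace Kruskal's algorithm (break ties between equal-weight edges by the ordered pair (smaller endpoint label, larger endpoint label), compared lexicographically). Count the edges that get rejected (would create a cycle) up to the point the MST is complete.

2

Sort edges by weight, then run Kruskal:
Hanoi—Riga (5): add — endpoints in different components.
Riga—Sofia (7): add — endpoints in different components.
Hanoi—Oslo (9): add — endpoints in different components.
Oslo—Riga (10): skip — Oslo and Riga already connected.
Oslo—Sofia (10): skip — Oslo and Sofia already connected.
Cairo—Oslo (11): add — endpoints in different components.
Edges rejected before the tree was complete: 2.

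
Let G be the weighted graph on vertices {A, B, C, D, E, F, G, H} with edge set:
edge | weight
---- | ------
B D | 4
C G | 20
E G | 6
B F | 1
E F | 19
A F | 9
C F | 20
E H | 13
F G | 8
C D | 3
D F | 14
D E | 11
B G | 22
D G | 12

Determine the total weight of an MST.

44

Kruskal: consider edges lightest-first.
B F (1): add — endpoints in different components.
C D (3): add — endpoints in different components.
B D (4): add — endpoints in different components.
E G (6): add — endpoints in different components.
F G (8): add — endpoints in different components.
A F (9): add — endpoints in different components.
D E (11): skip — D and E already connected.
D G (12): skip — D and G already connected.
E H (13): add — endpoints in different components.
MST edges: B F, C D, B D, E G, F G, A F, E H; total weight 1+3+4+6+8+9+13 = 44.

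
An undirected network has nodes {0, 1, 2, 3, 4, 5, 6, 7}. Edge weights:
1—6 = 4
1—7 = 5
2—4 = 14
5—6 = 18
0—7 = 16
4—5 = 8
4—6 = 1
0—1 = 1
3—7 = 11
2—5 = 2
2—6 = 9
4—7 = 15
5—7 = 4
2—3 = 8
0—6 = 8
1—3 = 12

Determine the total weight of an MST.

Prim, starting at 4.
Step 1: cheapest edge leaving the tree is 4—6 (1); add 6.
Step 2: cheapest edge leaving the tree is 1—6 (4); add 1.
Step 3: cheapest edge leaving the tree is 0—1 (1); add 0.
Step 4: cheapest edge leaving the tree is 1—7 (5); add 7.
Step 5: cheapest edge leaving the tree is 5—7 (4); add 5.
Step 6: cheapest edge leaving the tree is 2—5 (2); add 2.
Step 7: cheapest edge leaving the tree is 2—3 (8); add 3.
MST edges: 4—6, 1—6, 0—1, 1—7, 5—7, 2—5, 2—3; total weight 1+4+1+5+4+2+8 = 25.

25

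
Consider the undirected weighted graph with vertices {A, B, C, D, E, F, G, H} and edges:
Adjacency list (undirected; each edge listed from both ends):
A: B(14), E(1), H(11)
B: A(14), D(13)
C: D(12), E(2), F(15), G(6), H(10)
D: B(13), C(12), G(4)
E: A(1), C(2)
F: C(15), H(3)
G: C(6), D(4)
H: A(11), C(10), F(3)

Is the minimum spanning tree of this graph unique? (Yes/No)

Kruskal: consider edges lightest-first.
A—E (1): add — endpoints in different components.
C—E (2): add — endpoints in different components.
F—H (3): add — endpoints in different components.
D—G (4): add — endpoints in different components.
C—G (6): add — endpoints in different components.
C—H (10): add — endpoints in different components.
A—H (11): skip — A and H already connected.
C—D (12): skip — C and D already connected.
B—D (13): add — endpoints in different components.
Every non-tree edge has weight strictly greater than the heaviest edge on the tree path between its endpoints, so the MST is unique.

Yes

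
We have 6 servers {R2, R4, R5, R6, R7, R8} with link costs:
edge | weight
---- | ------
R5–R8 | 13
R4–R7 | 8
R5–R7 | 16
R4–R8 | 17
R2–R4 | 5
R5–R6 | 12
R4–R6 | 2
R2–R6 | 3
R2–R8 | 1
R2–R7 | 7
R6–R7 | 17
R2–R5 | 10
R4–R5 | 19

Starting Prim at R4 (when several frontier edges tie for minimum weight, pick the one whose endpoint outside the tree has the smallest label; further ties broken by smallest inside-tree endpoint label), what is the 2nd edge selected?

R2-R6

Prim, starting at R4.
Step 1: frontier [R4–R6 2, R2–R4 5, R4–R7 8, R4–R8 17, R4–R5 19] → take R4–R6 (2); add R6.
Step 2: frontier [R2–R4 5, R4–R7 8, R4–R8 17, R4–R5 19, R2–R6 3, R5–R6 12, R6–R7 17] → take R2–R6 (3); add R2.
Step 3: frontier [R2–R8 1, R2–R7 7, R2–R5 10, R4–R7 8, R4–R8 17, R4–R5 19, R5–R6 12, R6–R7 17] → take R2–R8 (1); add R8.
Step 4: frontier [R2–R7 7, R2–R5 10, R4–R7 8, R4–R5 19, R5–R6 12, R6–R7 17, R5–R8 13] → take R2–R7 (7); add R7.
Step 5: frontier [R2–R5 10, R4–R5 19, R5–R6 12, R5–R7 16, R5–R8 13] → take R2–R5 (10); add R5.
The 2nd edge added is R2–R6.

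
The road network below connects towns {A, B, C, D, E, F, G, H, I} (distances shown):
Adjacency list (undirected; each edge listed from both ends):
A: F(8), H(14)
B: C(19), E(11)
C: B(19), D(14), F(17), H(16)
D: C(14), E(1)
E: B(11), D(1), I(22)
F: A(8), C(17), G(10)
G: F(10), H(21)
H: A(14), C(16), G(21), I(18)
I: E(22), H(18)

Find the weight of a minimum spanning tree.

Grow the tree from D using Prim:
Step 1: cheapest edge leaving the tree is D–E (1); add E.
Step 2: cheapest edge leaving the tree is B–E (11); add B.
Step 3: cheapest edge leaving the tree is C–D (14); add C.
Step 4: cheapest edge leaving the tree is C–H (16); add H.
Step 5: cheapest edge leaving the tree is A–H (14); add A.
Step 6: cheapest edge leaving the tree is A–F (8); add F.
Step 7: cheapest edge leaving the tree is F–G (10); add G.
Step 8: cheapest edge leaving the tree is H–I (18); add I.
MST edges: D–E, B–E, C–D, C–H, A–H, A–F, F–G, H–I; total weight 1+11+14+16+14+8+10+18 = 92.

92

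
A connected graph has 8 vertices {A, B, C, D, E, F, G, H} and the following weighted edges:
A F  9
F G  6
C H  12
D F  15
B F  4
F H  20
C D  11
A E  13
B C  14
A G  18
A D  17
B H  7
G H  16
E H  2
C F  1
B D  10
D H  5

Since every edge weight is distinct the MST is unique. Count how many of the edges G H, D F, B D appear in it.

Kruskal: consider edges lightest-first.
C F (1): add — endpoints in different components.
E H (2): add — endpoints in different components.
B F (4): add — endpoints in different components.
D H (5): add — endpoints in different components.
F G (6): add — endpoints in different components.
B H (7): add — endpoints in different components.
A F (9): add — endpoints in different components.
MST edge set: {C F, E H, B F, D H, F G, B H, A F}.
Of the listed edges, {} are in the MST → 0.

0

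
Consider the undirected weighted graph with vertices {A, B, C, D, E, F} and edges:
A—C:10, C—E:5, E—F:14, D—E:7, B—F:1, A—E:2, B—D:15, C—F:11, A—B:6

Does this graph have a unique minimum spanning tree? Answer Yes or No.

Yes

Kruskal's algorithm — process edges by increasing weight (ties by edge label):
B—F (1): add — endpoints in different components.
A—E (2): add — endpoints in different components.
C—E (5): add — endpoints in different components.
A—B (6): add — endpoints in different components.
D—E (7): add — endpoints in different components.
Every non-tree edge has weight strictly greater than the heaviest edge on the tree path between its endpoints, so the MST is unique.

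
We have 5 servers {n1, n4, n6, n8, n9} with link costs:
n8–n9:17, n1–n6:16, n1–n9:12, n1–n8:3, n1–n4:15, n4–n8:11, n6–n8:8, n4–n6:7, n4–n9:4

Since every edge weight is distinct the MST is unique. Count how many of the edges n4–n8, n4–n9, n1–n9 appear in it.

Sort edges by weight, then run Kruskal:
n1–n8 (3): add. Components now {n4} {n9} {n1,n8} {n6}
n4–n9 (4): add. Components now {n4,n9} {n1,n8} {n6}
n4–n6 (7): add. Components now {n4,n6,n9} {n1,n8}
n6–n8 (8): add. Components now {n1,n4,n6,n8,n9}
MST edge set: {n1–n8, n4–n9, n4–n6, n6–n8}.
Of the listed edges, {n4–n9} are in the MST → 1.

1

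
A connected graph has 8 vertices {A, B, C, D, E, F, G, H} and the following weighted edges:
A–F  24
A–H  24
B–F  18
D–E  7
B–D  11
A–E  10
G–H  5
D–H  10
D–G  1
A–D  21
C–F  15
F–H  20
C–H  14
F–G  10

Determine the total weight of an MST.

58

Kruskal's algorithm — process edges by increasing weight (ties by edge label):
D–G (1): add — endpoints in different components.
G–H (5): add — endpoints in different components.
D–E (7): add — endpoints in different components.
A–E (10): add — endpoints in different components.
D–H (10): skip — D and H already connected.
F–G (10): add — endpoints in different components.
B–D (11): add — endpoints in different components.
C–H (14): add — endpoints in different components.
MST edges: D–G, G–H, D–E, A–E, F–G, B–D, C–H; total weight 1+5+7+10+10+11+14 = 58.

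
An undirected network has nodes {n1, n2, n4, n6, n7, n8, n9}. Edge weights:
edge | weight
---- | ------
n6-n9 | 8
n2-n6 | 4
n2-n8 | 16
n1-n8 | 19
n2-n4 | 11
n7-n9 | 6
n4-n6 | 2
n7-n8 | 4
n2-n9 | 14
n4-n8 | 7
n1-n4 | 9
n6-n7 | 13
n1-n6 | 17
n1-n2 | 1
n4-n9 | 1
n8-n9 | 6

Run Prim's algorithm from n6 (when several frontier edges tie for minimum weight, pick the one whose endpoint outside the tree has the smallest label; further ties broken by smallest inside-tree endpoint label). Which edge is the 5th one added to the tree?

Prim's algorithm from n6:
Step 1: cheapest edge leaving the tree is n4-n6 (2); add n4.
Step 2: cheapest edge leaving the tree is n4-n9 (1); add n9.
Step 3: cheapest edge leaving the tree is n2-n6 (4); add n2.
Step 4: cheapest edge leaving the tree is n1-n2 (1); add n1.
Step 5: cheapest edge leaving the tree is n7-n9 (6); add n7.
Step 6: cheapest edge leaving the tree is n7-n8 (4); add n8.
The 5th edge added is n7-n9.

n7-n9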